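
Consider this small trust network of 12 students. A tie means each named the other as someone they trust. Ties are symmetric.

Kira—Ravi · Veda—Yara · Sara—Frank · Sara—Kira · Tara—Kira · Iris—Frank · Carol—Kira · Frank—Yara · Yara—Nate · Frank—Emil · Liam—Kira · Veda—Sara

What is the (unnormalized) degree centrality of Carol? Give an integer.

Carol is directly tied to Kira. That is 1 neighbor, so the degree of Carol is 1.

1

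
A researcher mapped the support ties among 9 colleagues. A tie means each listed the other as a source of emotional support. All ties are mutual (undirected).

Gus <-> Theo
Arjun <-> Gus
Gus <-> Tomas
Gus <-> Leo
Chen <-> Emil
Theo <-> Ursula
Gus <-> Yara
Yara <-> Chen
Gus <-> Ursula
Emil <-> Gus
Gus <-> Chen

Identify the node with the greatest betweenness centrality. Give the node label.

Gus

Unnormalized betweenness of each node: Arjun:0, Chen:1/2, Emil:0, Gus:49/2, Leo:0, Theo:0, Tomas:0, Ursula:0, Yara:0.
Gus has the largest value, 49/2, making it the main broker — the node through which the most shortest paths run.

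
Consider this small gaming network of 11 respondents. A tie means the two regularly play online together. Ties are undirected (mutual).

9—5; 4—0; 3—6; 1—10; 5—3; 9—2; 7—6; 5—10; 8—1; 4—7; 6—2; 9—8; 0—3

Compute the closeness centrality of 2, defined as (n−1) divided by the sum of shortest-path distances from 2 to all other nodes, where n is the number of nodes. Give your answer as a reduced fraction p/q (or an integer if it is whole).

5/11

Distances from 2: 0:3, 1:3, 3:2, 4:3, 5:2, 6:1, 7:2, 8:2, 9:1, 10:3. Sum = 22.
n = 11, so closeness = 10/22 = 5/11.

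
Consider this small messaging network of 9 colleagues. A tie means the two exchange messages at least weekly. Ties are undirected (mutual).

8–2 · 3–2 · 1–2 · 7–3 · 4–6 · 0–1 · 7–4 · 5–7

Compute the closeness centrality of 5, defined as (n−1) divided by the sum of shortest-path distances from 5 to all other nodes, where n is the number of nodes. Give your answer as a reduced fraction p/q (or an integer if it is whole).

Distances from 5: 0:5, 1:4, 2:3, 3:2, 4:2, 6:3, 7:1, 8:4. Sum = 24.
n = 9, so closeness = 8/24 = 1/3.

1/3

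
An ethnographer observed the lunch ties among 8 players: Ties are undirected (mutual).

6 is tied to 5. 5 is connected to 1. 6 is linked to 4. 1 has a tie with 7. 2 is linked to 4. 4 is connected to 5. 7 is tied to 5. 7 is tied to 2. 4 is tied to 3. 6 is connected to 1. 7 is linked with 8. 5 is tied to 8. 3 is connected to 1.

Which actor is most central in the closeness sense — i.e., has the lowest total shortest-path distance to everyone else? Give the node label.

5

Farness (sum of distances to all others) for each node — 1:10, 2:12, 3:13, 4:10, 5:9, 6:11, 7:10, 8:13.
The smallest farness is 9, for 5, so 5 has the highest closeness.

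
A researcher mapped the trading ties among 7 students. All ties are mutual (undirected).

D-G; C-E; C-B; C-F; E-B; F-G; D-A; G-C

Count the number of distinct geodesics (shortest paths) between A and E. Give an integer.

The shortest distance is 4, and the only length-4 path is A–D–G–C–E. So there is exactly 1 shortest path.

1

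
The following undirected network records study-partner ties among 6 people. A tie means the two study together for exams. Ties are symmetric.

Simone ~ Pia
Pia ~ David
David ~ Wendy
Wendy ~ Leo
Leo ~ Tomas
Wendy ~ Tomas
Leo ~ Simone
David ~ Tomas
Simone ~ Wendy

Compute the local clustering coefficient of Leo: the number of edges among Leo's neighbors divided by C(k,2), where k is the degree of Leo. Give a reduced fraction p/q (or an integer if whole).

2/3

Leo's neighbors: Simone, Tomas, and Wendy (k = 3).
Possible neighbor pairs: C(3,2) = 3. Edges among them: Simone–Wendy, Tomas–Wendy → e = 2.
Clustering(Leo) = 2/3.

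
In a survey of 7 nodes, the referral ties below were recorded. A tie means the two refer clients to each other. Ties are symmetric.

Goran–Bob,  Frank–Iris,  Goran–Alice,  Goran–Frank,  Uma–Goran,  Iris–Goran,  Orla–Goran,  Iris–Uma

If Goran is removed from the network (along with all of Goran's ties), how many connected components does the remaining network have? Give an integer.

Without Goran, the remaining ties split the others into: {Alice}; {Frank, Iris, Uma}; {Orla}; {Bob}.
That's 4 separate components.

4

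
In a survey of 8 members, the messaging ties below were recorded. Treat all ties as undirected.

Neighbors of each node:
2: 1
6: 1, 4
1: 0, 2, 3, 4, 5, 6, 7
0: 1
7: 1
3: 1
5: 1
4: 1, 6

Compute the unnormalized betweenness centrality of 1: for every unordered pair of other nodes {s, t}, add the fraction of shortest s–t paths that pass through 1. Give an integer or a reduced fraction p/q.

Pairs whose geodesics pass through 1 — 2–0: 1; 2–4: 1; 2–5: 1; 2–3: 1; 2–6: 1; 2–7: 1; 0–4: 1; 0–5: 1; 0–3: 1; 0–6: 1; 0–7: 1; 4–5: 1; 4–3: 1; 4–7: 1 … (+6 more pairs).
All other pairs contribute 0.
Summing the contributions gives betweenness(1) = 20.

20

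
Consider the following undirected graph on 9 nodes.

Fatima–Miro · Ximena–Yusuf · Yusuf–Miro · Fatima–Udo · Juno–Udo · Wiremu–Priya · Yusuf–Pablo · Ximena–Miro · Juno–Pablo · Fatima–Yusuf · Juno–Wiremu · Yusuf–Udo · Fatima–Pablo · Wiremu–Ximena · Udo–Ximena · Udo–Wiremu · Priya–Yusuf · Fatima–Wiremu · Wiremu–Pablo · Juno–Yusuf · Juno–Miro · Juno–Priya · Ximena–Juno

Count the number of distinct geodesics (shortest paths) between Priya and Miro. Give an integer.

2

The shortest distance is 2. The length-2 paths are: Priya–Yusuf–Miro; Priya–Juno–Miro.
That gives 2 distinct shortest paths.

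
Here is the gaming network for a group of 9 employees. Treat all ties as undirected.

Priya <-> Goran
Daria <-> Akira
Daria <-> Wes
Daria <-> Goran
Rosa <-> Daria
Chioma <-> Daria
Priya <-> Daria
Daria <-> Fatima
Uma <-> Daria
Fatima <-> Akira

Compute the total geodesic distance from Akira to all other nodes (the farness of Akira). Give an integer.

14

Distances from Akira: Chioma:2, Daria:1, Fatima:1, Goran:2, Priya:2, Rosa:2, Uma:2, Wes:2.
Sum = 2 + 1 + 1 + 2 + 2 + 2 + 2 + 2 = 14.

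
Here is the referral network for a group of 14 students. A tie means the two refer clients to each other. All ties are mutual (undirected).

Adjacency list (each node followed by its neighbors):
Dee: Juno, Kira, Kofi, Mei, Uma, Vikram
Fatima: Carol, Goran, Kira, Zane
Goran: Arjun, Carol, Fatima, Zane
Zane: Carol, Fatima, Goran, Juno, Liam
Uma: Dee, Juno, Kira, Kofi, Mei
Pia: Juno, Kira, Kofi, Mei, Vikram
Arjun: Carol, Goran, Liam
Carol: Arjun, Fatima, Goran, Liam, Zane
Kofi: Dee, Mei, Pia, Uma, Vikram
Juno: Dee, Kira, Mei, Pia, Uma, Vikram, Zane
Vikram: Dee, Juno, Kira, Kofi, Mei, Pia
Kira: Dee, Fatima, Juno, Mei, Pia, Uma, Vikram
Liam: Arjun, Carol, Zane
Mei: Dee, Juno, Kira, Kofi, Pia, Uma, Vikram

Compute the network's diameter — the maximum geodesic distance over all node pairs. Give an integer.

5

Eccentricity of each node (its greatest distance to any other): Arjun:5, Carol:4, Dee:4, Fatima:3, Goran:4, Juno:3, Kira:3, Kofi:5, Liam:4, Mei:4, Pia:4, Uma:4, Vikram:4, Zane:3.
The maximum eccentricity is 5, realized for instance by the pair Arjun–Kofi via Arjun – Carol – Fatima – Kira – Dee – Kofi. So the diameter is 5.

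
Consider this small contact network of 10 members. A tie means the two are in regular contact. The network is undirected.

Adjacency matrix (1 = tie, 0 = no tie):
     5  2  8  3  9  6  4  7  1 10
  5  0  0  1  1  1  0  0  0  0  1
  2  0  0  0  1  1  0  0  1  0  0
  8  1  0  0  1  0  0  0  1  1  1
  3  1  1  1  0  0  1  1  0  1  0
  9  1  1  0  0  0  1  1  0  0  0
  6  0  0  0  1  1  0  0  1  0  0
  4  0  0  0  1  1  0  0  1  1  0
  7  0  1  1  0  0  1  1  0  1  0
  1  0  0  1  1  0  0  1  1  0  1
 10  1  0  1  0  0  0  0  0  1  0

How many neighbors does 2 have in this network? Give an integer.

3

2 is directly tied to 3, 7, and 9. That is 3 neighbors, so the degree of 2 is 3.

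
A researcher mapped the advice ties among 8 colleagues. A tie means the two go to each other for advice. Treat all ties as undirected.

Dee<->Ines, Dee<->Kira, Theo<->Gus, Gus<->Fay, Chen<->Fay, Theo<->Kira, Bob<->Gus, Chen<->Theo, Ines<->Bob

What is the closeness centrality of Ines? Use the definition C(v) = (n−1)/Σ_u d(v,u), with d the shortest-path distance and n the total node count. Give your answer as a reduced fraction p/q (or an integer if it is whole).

7/16

Distances from Ines: Bob:1, Chen:4, Dee:1, Fay:3, Gus:2, Kira:2, Theo:3. Sum = 16.
n = 8, so closeness = 7/16.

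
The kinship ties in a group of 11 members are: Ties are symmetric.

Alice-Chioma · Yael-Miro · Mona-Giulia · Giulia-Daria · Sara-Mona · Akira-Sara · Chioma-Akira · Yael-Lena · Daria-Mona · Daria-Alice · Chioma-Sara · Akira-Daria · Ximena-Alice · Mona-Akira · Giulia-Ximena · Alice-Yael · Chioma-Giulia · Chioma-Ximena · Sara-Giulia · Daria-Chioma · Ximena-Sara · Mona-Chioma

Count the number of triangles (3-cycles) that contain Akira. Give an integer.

Akira's neighbors: Chioma, Daria, Mona, and Sara.
Neighbor pairs that are themselves tied: Akira–Chioma–Daria; Akira–Chioma–Mona; Akira–Chioma–Sara; Akira–Daria–Mona; Akira–Mona–Sara. Each forms one triangle with Akira, for 5 in total.

5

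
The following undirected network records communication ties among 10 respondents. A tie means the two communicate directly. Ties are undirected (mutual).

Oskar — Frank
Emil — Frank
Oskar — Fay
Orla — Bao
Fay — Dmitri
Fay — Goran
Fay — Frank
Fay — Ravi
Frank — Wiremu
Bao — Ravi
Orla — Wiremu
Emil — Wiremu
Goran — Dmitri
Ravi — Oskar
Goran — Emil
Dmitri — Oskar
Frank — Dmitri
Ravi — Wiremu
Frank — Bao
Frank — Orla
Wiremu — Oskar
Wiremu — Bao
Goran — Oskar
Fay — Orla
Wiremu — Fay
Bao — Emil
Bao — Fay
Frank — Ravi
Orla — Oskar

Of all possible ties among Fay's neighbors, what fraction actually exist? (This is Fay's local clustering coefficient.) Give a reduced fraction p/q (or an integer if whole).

Fay's neighbors: Bao, Dmitri, Frank, Goran, Orla, Oskar, Ravi, and Wiremu (k = 8).
Possible neighbor pairs: C(8,2) = 28. Edges among them: Bao–Frank, Bao–Orla, Bao–Ravi, Bao–Wiremu, Dmitri–Frank, Dmitri–Goran, Dmitri–Oskar, Frank–Orla, Frank–Oskar, Frank–Ravi, Frank–Wiremu, Goran–Oskar, Orla–Oskar, Orla–Wiremu, Oskar–Ravi, Oskar–Wiremu, Ravi–Wiremu → e = 17.
Clustering(Fay) = 17/28.

17/28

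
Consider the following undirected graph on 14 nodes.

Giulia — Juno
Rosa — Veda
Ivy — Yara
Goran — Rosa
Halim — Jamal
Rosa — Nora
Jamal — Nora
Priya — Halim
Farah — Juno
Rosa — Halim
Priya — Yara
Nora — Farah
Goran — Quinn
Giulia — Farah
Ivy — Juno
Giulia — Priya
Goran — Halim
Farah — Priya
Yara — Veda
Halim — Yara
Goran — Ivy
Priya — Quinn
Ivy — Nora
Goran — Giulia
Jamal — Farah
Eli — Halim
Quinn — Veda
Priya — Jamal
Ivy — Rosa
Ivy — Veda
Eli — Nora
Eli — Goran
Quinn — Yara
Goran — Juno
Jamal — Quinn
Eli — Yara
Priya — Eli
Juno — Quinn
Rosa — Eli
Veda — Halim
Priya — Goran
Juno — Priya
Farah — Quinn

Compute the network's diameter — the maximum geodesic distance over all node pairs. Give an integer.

3

Eccentricity of each node (its greatest distance to any other): Eli:2, Farah:2, Giulia:3, Goran:2, Halim:2, Ivy:2, Jamal:2, Juno:2, Nora:2, Priya:2, Quinn:2, Rosa:2, Veda:3, Yara:2.
The maximum eccentricity is 3, realized for instance by the pair Veda–Giulia via Veda – Quinn – Juno – Giulia. So the diameter is 3.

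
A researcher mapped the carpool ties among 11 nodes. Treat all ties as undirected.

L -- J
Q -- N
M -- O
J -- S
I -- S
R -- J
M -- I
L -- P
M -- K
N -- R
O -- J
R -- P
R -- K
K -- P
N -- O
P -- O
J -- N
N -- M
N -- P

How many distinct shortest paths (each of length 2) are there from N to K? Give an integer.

3

The shortest distance is 2. The length-2 paths are: N–R–K; N–P–K; N–M–K.
That gives 3 distinct shortest paths.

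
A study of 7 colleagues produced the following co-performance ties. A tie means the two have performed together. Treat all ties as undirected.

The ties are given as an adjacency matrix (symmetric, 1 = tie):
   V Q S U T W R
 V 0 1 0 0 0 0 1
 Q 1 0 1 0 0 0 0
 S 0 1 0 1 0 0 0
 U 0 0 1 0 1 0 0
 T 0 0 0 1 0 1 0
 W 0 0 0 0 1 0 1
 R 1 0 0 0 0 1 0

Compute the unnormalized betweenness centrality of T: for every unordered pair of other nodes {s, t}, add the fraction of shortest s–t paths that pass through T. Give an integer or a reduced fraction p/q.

3

Pairs whose geodesics pass through T — S–W: 1; U–W: 1; U–R: 1.
All other pairs contribute 0.
Summing the contributions gives betweenness(T) = 3.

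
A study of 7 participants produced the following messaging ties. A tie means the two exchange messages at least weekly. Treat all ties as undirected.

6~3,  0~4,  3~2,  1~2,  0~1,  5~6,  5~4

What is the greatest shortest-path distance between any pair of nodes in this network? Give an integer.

3

Eccentricity of each node (its greatest distance to any other): 0:3, 1:3, 2:3, 3:3, 4:3, 5:3, 6:3.
The maximum eccentricity is 3, realized for instance by the pair 4–2 via 4 – 0 – 1 – 2. So the diameter is 3.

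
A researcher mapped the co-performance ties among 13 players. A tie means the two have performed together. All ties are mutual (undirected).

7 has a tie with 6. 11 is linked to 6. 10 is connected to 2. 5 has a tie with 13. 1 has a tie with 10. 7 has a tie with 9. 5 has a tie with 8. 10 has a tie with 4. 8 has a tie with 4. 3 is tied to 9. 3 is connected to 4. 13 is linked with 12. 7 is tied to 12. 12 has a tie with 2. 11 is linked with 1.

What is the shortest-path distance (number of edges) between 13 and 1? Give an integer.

4

One shortest route is 13 – 12 – 2 – 10 – 1, which uses 4 edges, and at distance 3 from 13 we only reach {4, 6, 9, 10}, which does not include 1. So d(13,1) = 4.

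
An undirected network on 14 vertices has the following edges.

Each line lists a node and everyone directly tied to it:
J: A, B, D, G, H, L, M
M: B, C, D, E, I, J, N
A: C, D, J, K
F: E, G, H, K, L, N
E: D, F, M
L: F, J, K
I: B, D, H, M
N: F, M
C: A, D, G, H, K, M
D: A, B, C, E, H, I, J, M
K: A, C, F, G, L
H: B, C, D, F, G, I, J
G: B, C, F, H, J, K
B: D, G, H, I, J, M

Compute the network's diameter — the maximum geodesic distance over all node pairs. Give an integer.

Eccentricity of each node (its greatest distance to any other): A:3, B:2, C:2, D:2, E:2, F:2, G:2, H:2, I:3, J:2, K:3, L:3, M:2, N:3.
The maximum eccentricity is 3, realized for instance by the pair L–I via L – J – D – I. So the diameter is 3.

3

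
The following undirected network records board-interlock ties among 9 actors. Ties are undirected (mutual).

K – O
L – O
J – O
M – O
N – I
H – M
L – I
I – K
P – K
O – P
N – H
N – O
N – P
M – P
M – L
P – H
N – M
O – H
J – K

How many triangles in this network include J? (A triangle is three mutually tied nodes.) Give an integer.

1

J's neighbors: K and O.
Neighbor pairs that are themselves tied: J–K–O. Each forms one triangle with J, for 1 in total.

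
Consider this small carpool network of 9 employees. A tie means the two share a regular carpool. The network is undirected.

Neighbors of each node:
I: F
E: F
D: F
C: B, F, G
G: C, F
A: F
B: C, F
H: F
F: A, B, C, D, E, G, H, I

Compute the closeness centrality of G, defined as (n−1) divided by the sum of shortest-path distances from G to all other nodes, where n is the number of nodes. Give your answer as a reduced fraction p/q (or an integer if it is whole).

Distances from G: A:2, B:2, C:1, D:2, E:2, F:1, H:2, I:2. Sum = 14.
n = 9, so closeness = 8/14 = 4/7.

4/7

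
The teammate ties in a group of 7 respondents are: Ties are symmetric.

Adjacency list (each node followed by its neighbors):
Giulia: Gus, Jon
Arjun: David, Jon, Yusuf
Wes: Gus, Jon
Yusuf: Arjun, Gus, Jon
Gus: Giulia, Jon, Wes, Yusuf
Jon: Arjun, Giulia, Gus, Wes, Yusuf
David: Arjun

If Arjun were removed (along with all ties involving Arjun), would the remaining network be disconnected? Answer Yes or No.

Yes

Removing Arjun leaves {Giulia, Gus, Jon, Wes, and Yusuf} with no path to {David}, so the network splits into 2 components. Arjun is a cut vertex.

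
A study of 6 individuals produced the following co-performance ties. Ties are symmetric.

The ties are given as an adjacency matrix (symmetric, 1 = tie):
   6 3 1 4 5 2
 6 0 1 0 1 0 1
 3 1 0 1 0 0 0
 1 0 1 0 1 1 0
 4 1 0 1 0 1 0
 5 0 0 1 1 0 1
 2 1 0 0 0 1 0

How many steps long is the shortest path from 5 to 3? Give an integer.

One shortest route is 5 – 1 – 3, which uses 2 edges, and 5 and 3 are not directly tied, so nothing shorter exists. So d(5,3) = 2.

2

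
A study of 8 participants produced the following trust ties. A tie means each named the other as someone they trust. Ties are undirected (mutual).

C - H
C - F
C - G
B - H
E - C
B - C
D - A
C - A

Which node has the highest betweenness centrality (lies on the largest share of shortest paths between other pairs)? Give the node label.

C

Unnormalized betweenness of each node: A:6, B:0, C:19, D:0, E:0, F:0, G:0, H:0.
C has the largest value, 19, making it the main broker — the node through which the most shortest paths run.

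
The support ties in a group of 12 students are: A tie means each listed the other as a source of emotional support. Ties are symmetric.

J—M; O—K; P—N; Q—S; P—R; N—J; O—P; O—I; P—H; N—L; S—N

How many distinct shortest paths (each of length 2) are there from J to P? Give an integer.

1

The shortest distance is 2, and the only length-2 path is J–N–P. So there is exactly 1 shortest path.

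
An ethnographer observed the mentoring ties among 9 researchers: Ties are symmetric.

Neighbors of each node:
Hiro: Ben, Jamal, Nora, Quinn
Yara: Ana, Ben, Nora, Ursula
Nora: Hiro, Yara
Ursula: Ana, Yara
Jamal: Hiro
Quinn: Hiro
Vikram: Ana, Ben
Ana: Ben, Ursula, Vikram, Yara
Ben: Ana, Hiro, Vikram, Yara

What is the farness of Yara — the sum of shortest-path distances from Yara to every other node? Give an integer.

14

Distances from Yara: Ana:1, Ben:1, Hiro:2, Jamal:3, Nora:1, Quinn:3, Ursula:1, Vikram:2.
Sum = 1 + 1 + 2 + 3 + 1 + 3 + 1 + 2 = 14.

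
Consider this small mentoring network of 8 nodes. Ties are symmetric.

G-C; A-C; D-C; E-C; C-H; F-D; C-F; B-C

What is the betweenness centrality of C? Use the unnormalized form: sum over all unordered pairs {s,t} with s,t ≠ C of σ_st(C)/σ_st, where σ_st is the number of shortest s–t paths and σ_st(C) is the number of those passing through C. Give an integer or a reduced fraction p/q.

Pairs whose geodesics pass through C — G–F: 1; G–E: 1; G–D: 1; G–H: 1; G–A: 1; G–B: 1; F–E: 1; F–H: 1; F–A: 1; F–B: 1; E–D: 1; E–H: 1; E–A: 1; E–B: 1 … (+6 more pairs).
All other pairs contribute 0.
Summing the contributions gives betweenness(C) = 20.

20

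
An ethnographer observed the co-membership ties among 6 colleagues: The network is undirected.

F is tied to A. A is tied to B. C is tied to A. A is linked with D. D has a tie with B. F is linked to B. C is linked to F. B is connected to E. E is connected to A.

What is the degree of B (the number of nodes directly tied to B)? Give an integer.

4

B is directly tied to A, D, E, and F. That is 4 neighbors, so the degree of B is 4.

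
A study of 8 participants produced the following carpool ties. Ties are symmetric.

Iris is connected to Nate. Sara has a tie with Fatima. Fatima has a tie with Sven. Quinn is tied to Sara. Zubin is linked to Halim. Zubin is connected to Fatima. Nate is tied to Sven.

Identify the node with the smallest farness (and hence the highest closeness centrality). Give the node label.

Farness (sum of distances to all others) for each node — Fatima:12, Halim:22, Iris:24, Nate:18, Quinn:22, Sara:16, Sven:14, Zubin:16.
The smallest farness is 12, for Fatima, so Fatima has the highest closeness.

Fatima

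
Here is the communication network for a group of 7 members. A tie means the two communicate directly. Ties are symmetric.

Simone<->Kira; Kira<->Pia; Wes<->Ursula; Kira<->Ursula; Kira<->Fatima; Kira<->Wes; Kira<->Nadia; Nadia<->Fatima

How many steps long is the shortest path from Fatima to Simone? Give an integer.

2

One shortest route is Fatima – Kira – Simone, which uses 2 edges, and Fatima and Simone are not directly tied, so nothing shorter exists. So d(Fatima,Simone) = 2.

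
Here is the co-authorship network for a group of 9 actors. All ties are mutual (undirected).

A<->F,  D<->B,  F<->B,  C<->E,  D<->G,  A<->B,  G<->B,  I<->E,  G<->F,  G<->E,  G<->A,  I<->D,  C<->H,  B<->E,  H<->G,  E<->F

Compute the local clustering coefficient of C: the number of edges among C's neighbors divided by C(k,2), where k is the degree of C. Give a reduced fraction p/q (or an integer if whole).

C's neighbors: E and H (k = 2).
Possible neighbor pairs: C(2,2) = 1. Edges among them: none → e = 0.
Clustering(C) = 0/1.

0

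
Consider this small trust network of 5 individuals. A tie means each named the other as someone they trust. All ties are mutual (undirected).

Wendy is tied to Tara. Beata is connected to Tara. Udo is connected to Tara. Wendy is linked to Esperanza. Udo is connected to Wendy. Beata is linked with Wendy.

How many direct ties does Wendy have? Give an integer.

Wendy is directly tied to Beata, Esperanza, Tara, and Udo. That is 4 neighbors, so the degree of Wendy is 4.

4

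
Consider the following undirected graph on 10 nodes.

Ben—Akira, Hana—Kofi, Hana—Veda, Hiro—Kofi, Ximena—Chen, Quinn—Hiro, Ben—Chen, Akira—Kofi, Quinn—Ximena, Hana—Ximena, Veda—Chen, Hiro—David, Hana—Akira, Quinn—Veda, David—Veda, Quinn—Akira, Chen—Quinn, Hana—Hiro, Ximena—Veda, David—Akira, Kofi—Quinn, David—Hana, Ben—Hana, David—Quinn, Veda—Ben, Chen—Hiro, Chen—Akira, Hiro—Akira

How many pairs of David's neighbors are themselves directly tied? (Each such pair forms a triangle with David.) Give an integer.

David's neighbors: Akira, Hana, Hiro, Quinn, and Veda.
Neighbor pairs that are themselves tied: David–Akira–Hana; David–Akira–Hiro; David–Akira–Quinn; David–Hana–Hiro; David–Hana–Veda; David–Hiro–Quinn; David–Quinn–Veda. Each forms one triangle with David, for 7 in total.

7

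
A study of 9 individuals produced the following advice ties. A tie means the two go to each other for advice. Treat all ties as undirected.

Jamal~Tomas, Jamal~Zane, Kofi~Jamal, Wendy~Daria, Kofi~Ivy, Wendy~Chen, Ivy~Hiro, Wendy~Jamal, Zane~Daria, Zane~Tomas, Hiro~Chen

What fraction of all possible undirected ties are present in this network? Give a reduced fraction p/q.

There are 11 edges and 9 nodes, so the maximum possible is C(9,2) = 36.
Density = 11/36.

11/36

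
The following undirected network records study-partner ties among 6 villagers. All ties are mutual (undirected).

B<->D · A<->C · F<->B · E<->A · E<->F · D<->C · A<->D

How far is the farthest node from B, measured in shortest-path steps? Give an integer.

2

Distances from B: A:2, C:2, D:1, E:2, F:1.
The largest is 2 (to E, C, and A), so the eccentricity of B is 2.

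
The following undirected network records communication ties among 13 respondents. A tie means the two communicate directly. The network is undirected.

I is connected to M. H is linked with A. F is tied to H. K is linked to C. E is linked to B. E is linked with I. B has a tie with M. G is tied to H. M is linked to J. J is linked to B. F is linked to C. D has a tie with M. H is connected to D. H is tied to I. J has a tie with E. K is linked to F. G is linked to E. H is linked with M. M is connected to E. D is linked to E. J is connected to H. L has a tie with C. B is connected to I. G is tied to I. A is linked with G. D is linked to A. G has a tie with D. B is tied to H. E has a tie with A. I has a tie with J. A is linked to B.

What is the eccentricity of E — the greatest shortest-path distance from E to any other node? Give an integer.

5

Distances from E: A:1, B:1, C:4, D:1, F:3, G:1, H:2, I:1, J:1, K:4, L:5, M:1.
The largest is 5 (to L), so the eccentricity of E is 5.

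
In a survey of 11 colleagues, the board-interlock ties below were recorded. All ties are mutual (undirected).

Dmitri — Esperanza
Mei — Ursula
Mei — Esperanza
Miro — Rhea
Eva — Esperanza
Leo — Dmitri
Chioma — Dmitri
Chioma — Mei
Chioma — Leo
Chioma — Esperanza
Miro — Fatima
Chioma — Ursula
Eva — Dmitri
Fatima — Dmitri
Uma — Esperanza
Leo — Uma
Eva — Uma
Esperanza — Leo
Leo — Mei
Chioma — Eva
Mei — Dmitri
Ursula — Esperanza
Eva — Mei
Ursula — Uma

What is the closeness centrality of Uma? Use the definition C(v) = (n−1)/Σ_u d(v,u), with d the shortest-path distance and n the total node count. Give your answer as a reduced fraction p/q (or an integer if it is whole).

Distances from Uma: Chioma:2, Dmitri:2, Esperanza:1, Eva:1, Fatima:3, Leo:1, Mei:2, Miro:4, Rhea:5, Ursula:1. Sum = 22.
n = 11, so closeness = 10/22 = 5/11.

5/11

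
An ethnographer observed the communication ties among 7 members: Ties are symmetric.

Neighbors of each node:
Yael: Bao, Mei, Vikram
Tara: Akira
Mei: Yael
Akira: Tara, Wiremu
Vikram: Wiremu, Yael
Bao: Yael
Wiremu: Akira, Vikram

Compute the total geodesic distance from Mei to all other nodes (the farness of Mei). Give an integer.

17

Distances from Mei: Akira:4, Bao:2, Tara:5, Vikram:2, Wiremu:3, Yael:1.
Sum = 4 + 2 + 5 + 2 + 3 + 1 = 17.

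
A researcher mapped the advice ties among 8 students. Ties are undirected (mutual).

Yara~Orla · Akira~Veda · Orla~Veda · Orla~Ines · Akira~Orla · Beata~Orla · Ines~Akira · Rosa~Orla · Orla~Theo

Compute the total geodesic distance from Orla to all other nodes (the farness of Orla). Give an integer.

Distances from Orla: Akira:1, Beata:1, Ines:1, Rosa:1, Theo:1, Veda:1, Yara:1.
Sum = 1 + 1 + 1 + 1 + 1 + 1 + 1 = 7.

7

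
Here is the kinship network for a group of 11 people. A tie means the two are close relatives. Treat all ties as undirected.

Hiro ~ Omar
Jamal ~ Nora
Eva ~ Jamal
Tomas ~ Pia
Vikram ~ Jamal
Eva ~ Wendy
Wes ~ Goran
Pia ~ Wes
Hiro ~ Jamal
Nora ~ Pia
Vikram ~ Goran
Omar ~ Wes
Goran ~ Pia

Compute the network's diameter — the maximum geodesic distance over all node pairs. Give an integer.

5

Eccentricity of each node (its greatest distance to any other): Eva:4, Goran:4, Hiro:4, Jamal:3, Nora:3, Omar:4, Pia:4, Tomas:5, Vikram:3, Wendy:5, Wes:5.
The maximum eccentricity is 5, realized for instance by the pair Wendy–Wes via Wendy – Eva – Jamal – Hiro – Omar – Wes. So the diameter is 5.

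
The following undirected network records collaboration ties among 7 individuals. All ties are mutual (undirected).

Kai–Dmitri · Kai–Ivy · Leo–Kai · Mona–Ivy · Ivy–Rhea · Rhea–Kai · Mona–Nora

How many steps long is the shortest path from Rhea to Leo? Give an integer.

One shortest route is Rhea – Kai – Leo, which uses 2 edges, and Rhea and Leo are not directly tied, so nothing shorter exists. So d(Rhea,Leo) = 2.

2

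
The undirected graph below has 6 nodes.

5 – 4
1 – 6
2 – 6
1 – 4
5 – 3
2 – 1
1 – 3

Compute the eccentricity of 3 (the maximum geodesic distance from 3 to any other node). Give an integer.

Distances from 3: 1:1, 2:2, 4:2, 5:1, 6:2.
The largest is 2 (to 2, 4, and 6), so the eccentricity of 3 is 2.

2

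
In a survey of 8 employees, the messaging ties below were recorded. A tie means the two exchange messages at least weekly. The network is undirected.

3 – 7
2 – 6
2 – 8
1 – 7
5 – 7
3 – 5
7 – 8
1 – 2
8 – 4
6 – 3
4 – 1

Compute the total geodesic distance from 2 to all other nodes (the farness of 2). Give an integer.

12

Distances from 2: 1:1, 3:2, 4:2, 5:3, 6:1, 7:2, 8:1.
Sum = 1 + 2 + 2 + 3 + 1 + 2 + 1 = 12.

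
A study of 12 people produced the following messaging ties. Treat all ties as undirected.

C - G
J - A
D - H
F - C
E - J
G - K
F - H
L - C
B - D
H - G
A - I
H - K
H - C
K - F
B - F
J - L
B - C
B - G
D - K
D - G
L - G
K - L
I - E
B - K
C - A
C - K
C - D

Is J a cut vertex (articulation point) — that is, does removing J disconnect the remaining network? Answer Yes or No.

Even without J, every remaining node can still reach every other (the residual graph is connected), so J is not a cut vertex.

No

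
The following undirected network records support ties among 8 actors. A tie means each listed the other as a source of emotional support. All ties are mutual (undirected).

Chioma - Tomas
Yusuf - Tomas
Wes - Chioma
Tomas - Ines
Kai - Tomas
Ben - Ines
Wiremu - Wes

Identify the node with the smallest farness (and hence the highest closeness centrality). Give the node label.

Farness (sum of distances to all others) for each node — Ben:21, Chioma:13, Ines:15, Kai:17, Tomas:11, Wes:17, Wiremu:23, Yusuf:17.
The smallest farness is 11, for Tomas, so Tomas has the highest closeness.

Tomas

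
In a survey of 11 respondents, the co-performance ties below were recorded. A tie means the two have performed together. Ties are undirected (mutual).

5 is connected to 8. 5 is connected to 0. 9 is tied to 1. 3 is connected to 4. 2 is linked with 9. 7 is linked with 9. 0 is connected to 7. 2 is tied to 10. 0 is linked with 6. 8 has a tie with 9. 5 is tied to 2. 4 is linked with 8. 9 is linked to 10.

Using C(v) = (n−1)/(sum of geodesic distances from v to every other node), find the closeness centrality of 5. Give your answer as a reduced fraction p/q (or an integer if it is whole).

Distances from 5: 0:1, 1:3, 2:1, 3:3, 4:2, 6:2, 7:2, 8:1, 9:2, 10:2. Sum = 19.
n = 11, so closeness = 10/19.

10/19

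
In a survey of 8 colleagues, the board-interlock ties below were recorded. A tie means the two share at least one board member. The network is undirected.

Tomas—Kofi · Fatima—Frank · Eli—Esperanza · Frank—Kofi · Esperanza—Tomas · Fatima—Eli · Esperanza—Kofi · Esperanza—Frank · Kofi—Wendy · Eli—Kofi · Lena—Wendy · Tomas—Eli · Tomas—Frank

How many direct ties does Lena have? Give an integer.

Lena is directly tied to Wendy. That is 1 neighbor, so the degree of Lena is 1.

1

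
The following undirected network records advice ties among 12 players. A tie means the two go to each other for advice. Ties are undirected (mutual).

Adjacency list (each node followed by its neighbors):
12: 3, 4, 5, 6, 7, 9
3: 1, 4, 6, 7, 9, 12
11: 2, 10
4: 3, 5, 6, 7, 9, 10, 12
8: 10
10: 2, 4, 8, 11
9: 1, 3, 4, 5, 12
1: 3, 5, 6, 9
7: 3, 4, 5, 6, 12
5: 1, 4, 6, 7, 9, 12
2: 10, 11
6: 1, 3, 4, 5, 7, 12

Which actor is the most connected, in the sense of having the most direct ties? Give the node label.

Degrees — 1:4, 2:2, 3:6, 4:7, 5:6, 6:6, 7:5, 8:1, 9:5, 10:4, 11:2, 12:6.
The maximum is 7, attained only by 4.

4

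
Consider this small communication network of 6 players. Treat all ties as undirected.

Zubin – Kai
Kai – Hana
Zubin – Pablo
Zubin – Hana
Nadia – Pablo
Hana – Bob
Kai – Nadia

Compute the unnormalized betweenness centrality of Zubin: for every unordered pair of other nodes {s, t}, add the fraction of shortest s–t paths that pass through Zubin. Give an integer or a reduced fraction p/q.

5/2

Pairs whose geodesics pass through Zubin — Pablo–Bob: 1; Pablo–Hana: 1; Pablo–Kai: 1/2.
All other pairs contribute 0.
Summing the contributions gives betweenness(Zubin) = 5/2.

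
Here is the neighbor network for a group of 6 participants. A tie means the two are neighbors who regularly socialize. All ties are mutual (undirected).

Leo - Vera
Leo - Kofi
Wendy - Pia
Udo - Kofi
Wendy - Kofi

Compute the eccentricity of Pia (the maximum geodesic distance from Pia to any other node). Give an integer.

Distances from Pia: Kofi:2, Leo:3, Udo:3, Vera:4, Wendy:1.
The largest is 4 (to Vera), so the eccentricity of Pia is 4.

4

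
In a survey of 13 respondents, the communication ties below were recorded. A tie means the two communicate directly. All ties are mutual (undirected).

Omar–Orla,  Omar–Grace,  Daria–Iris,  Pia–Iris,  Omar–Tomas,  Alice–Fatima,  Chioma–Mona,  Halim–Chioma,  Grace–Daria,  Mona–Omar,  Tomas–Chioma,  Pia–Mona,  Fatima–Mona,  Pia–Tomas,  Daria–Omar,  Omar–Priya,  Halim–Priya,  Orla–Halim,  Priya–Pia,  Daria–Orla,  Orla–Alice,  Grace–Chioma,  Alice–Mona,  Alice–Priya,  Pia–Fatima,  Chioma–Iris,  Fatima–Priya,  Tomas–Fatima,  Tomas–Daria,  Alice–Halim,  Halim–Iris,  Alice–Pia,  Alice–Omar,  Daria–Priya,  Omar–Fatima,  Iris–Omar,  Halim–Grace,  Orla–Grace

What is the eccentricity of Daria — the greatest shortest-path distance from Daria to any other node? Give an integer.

Distances from Daria: Alice:2, Chioma:2, Fatima:2, Grace:1, Halim:2, Iris:1, Mona:2, Omar:1, Orla:1, Pia:2, Priya:1, Tomas:1.
The largest is 2 (to Halim, Alice, Chioma, Fatima, Pia, and Mona), so the eccentricity of Daria is 2.

2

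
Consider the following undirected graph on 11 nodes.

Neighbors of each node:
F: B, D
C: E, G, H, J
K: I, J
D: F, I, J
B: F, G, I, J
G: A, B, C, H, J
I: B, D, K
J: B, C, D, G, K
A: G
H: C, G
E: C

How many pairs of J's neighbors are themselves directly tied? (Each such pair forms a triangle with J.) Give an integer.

2

J's neighbors: B, C, D, G, and K.
Neighbor pairs that are themselves tied: J–B–G; J–C–G. Each forms one triangle with J, for 2 in total.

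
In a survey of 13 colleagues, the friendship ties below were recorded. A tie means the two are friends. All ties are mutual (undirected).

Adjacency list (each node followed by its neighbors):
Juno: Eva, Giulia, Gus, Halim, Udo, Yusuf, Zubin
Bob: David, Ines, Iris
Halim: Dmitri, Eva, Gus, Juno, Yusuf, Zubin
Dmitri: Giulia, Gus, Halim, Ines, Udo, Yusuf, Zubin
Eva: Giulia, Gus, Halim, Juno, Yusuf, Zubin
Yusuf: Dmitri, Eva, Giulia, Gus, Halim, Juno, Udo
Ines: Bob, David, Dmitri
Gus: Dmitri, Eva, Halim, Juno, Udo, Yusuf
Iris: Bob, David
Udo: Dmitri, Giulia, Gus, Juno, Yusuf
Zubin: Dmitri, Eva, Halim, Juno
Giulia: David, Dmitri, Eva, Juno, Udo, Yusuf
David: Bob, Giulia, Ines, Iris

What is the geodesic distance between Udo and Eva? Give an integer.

One shortest route is Udo – Juno – Eva, which uses 2 edges, and Udo and Eva are not directly tied, so nothing shorter exists. So d(Udo,Eva) = 2.

2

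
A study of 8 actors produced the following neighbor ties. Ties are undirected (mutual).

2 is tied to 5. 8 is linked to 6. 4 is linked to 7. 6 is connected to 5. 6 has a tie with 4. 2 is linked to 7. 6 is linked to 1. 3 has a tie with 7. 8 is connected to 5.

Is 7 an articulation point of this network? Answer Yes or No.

Removing 7 leaves {1, 2, 4, 5, 6, and 8} with no path to {3}, so the network splits into 2 components. 7 is a cut vertex.

Yes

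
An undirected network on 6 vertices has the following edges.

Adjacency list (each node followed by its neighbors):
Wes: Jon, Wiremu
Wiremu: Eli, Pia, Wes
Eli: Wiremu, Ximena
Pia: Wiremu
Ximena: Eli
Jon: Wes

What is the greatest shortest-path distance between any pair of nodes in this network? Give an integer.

Eccentricity of each node (its greatest distance to any other): Eli:3, Jon:4, Pia:3, Wes:3, Wiremu:2, Ximena:4.
The maximum eccentricity is 4, realized for instance by the pair Jon–Ximena via Jon – Wes – Wiremu – Eli – Ximena. So the diameter is 4.

4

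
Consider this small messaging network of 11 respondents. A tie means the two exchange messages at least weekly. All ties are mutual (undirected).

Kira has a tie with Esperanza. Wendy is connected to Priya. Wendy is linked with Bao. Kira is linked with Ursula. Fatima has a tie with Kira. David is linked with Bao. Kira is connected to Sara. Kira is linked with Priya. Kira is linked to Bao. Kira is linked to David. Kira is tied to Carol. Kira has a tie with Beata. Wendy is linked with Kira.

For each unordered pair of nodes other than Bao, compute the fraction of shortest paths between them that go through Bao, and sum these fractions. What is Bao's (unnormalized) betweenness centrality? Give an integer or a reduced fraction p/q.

1/2

Pairs whose geodesics pass through Bao — David–Wendy: 1/2.
All other pairs contribute 0.
Summing the contributions gives betweenness(Bao) = 1/2.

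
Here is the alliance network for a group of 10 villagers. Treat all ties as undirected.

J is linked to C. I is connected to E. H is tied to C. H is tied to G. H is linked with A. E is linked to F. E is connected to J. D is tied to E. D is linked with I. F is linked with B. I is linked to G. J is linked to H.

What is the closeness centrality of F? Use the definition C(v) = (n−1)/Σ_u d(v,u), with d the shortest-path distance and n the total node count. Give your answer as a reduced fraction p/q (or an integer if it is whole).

Distances from F: A:4, B:1, C:3, D:2, E:1, G:3, H:3, I:2, J:2. Sum = 21.
n = 10, so closeness = 9/21 = 3/7.

3/7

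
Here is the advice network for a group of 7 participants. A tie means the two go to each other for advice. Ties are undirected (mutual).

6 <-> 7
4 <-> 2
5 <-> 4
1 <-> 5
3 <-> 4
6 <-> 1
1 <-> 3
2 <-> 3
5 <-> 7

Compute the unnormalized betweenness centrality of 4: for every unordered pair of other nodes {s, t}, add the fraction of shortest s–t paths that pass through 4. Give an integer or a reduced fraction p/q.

Pairs whose geodesics pass through 4 — 5–3: 1/2; 5–2: 1; 7–3: 1/3; 7–2: 1.
All other pairs contribute 0.
Summing the contributions gives betweenness(4) = 17/6.

17/6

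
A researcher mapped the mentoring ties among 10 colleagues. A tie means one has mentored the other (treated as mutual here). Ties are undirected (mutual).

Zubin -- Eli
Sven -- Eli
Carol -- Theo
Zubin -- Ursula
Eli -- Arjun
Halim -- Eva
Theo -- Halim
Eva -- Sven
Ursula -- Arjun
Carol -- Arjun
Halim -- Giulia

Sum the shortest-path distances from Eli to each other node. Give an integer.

Distances from Eli: Arjun:1, Carol:2, Eva:2, Giulia:4, Halim:3, Sven:1, Theo:3, Ursula:2, Zubin:1.
Sum = 1 + 2 + 2 + 4 + 3 + 1 + 3 + 2 + 1 = 19.

19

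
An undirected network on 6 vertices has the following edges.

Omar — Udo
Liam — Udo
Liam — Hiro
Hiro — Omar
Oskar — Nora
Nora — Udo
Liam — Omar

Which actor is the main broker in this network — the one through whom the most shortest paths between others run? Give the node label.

Unnormalized betweenness of each node: Hiro:0, Liam:3/2, Nora:4, Omar:3/2, Oskar:0, Udo:6.
Udo has the largest value, 6, making it the main broker — the node through which the most shortest paths run.

Udo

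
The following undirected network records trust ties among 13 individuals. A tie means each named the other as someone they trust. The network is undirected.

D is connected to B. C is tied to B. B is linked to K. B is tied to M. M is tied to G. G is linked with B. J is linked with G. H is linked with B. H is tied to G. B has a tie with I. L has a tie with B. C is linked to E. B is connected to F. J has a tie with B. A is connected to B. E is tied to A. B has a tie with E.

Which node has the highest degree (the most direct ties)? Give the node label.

B

Degrees — A:2, B:12, C:2, D:1, E:3, F:1, G:4, H:2, I:1, J:2, K:1, L:1, M:2.
The maximum is 12, attained only by B.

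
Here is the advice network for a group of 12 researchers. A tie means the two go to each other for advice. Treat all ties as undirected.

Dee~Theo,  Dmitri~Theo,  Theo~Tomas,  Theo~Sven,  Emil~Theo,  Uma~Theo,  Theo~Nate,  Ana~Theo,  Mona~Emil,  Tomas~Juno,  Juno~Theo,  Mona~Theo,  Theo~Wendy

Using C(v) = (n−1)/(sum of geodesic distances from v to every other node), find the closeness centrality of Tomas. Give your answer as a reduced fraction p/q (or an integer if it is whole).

Distances from Tomas: Ana:2, Dee:2, Dmitri:2, Emil:2, Juno:1, Mona:2, Nate:2, Sven:2, Theo:1, Uma:2, Wendy:2. Sum = 20.
n = 12, so closeness = 11/20.

11/20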